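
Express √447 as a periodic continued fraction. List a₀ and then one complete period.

[21; 7, 42]

a₀ = ⌊√447⌋ = 21.
With m₀=0, d₀=1 and mₖ₊₁ = dₖaₖ − mₖ, dₖ₊₁ = (n − mₖ₊₁²)/dₖ, aₖ₊₁ = ⌊(a₀+mₖ₊₁)/dₖ₊₁⌋:
  k=1: m=21, d=6, a=7
  k=2: m=21, d=1, a=42
d=1 and a=2a₀=42 at k=2, so the next step gives (m, d) = (21, 6) again — its k=1 value — and the period has length 2.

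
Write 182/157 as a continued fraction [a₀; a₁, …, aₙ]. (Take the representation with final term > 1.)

[1; 6, 3, 1, 1, 3]

182 = 1*157 + 25
157 = 6*25 + 7
25 = 3*7 + 4
7 = 1*4 + 3
4 = 1*3 + 1
3 = 3*1 + 0  (stop)
So 182/157 = [1; 6, 3, 1, 1, 3].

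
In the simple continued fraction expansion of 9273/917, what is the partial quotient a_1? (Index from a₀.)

8

9273 = 10·917 + 103   →  a_0 = 10
917 = 8·103 + 93   →  a_1 = 8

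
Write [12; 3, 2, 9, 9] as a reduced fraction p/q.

Fold from the inside: start with 9/1.
  9 + 1/9 = 82/9
  2 + 9/82 = 173/82
  3 + 82/173 = 601/173
  12 + 173/601 = 7385/601

7385/601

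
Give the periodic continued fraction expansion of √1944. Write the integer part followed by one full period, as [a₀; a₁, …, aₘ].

[44; 11, 88]

a₀ = ⌊√1944⌋ = 44.
With m₀=0, d₀=1 and mₖ₊₁ = dₖaₖ − mₖ, dₖ₊₁ = (n − mₖ₊₁²)/dₖ, aₖ₊₁ = ⌊(a₀+mₖ₊₁)/dₖ₊₁⌋:
  k=1: m=44, d=8, a=11
  k=2: m=44, d=1, a=88
d=1 and a=2a₀=88 at k=2, so the next step gives (m, d) = (44, 8) again — its k=1 value — and the period has length 2.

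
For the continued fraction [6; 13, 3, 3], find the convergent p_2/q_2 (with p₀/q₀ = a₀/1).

Using pₖ = aₖpₖ₋₁ + pₖ₋₂, qₖ = aₖqₖ₋₁ + qₖ₋₂ (with p₋₁=1, p₋₂=0, q₋₁=0, q₋₂=1):
  k=0: a=6, p=6, q=1
  k=1: a=13, p=79, q=13
  k=2: a=3, p=243, q=40

243/40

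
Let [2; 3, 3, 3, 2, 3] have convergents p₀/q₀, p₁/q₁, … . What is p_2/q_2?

23/10

Using pₖ = aₖpₖ₋₁ + pₖ₋₂, qₖ = aₖqₖ₋₁ + qₖ₋₂ (with p₋₁=1, p₋₂=0, q₋₁=0, q₋₂=1):
  k=0: a=2, p=2, q=1
  k=1: a=3, p=7, q=3
  k=2: a=3, p=23, q=10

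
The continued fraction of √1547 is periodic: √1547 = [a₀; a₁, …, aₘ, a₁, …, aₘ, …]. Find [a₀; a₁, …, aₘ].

[39; 3, 78]

a₀ = ⌊√1547⌋ = 39.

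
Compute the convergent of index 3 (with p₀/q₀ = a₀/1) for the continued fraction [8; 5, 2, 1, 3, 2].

Using pₖ = aₖpₖ₋₁ + pₖ₋₂, qₖ = aₖqₖ₋₁ + qₖ₋₂ (with p₋₁=1, p₋₂=0, q₋₁=0, q₋₂=1):
  k=0: a=8, p=8, q=1
  k=1: a=5, p=41, q=5
  k=2: a=2, p=90, q=11
  k=3: a=1, p=131, q=16

131/16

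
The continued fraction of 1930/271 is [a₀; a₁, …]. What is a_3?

1

1930 = 7·271 + 33   →  a_0 = 7
271 = 8·33 + 7   →  a_1 = 8
33 = 4·7 + 5   →  a_2 = 4
7 = 1·5 + 2   →  a_3 = 1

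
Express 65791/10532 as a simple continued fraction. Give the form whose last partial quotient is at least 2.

[6; 4, 19, 9, 15]

65791 = 6×10532 + 2599
10532 = 4×2599 + 136
2599 = 19×136 + 15
136 = 9×15 + 1
15 = 15×1 + 0  (stop)
So 65791/10532 = [6; 4, 19, 9, 15].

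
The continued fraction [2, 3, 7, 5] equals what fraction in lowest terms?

262/113

Using pₖ = aₖpₖ₋₁ + pₖ₋₂ and qₖ = aₖqₖ₋₁ + qₖ₋₂:
  k=0: a=2, p=2, q=1
  k=1: a=3, p=7, q=3
  k=2: a=7, p=51, q=22
  k=3: a=5, p=262, q=113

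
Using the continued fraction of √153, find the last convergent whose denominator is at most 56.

569/46

√153 = [12; 2, 1, 2, 2, 2, 1, 2, 24, …] (period length 8).
Convergents:
  p_0/q_0 = 12/1
  p_1/q_1 = 25/2
  p_2/q_2 = 37/3
  p_3/q_3 = 99/8
  p_4/q_4 = 235/19
  p_5/q_5 = 569/46
  p_6/q_6 = 804/65
q_5 = 46 ≤ 56 < 65 = q_6, so the answer is 569/46.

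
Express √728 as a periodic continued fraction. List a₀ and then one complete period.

[26; 1, 52]

a₀ = ⌊√728⌋ = 26.
With m₀=0, d₀=1 and mₖ₊₁ = dₖaₖ − mₖ, dₖ₊₁ = (n − mₖ₊₁²)/dₖ, aₖ₊₁ = ⌊(a₀+mₖ₊₁)/dₖ₊₁⌋:
  k=1: m=26, d=52, a=1
  k=2: m=26, d=1, a=52
d=1 and a=2a₀=52 at k=2, so the next step gives (m, d) = (26, 52) again — its k=1 value — and the period has length 2.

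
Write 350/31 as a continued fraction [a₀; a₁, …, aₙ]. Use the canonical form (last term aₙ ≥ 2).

350 = 11*31 + 9
31 = 3*9 + 4
9 = 2*4 + 1
4 = 4*1 + 0  (stop)
So 350/31 = [11; 3, 2, 4].

[11; 3, 2, 4]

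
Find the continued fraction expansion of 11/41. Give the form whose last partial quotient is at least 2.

11 = 0×41 + 11
41 = 3×11 + 8
11 = 1×8 + 3
8 = 2×3 + 2
3 = 1×2 + 1
2 = 2×1 + 0  (stop)
So 11/41 = [0; 3, 1, 2, 1, 2].

[0; 3, 1, 2, 1, 2]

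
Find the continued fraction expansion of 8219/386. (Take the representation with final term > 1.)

8219 = 21*386 + 113
386 = 3*113 + 47
113 = 2*47 + 19
47 = 2*19 + 9
19 = 2*9 + 1
9 = 9*1 + 0  (stop)
So 8219/386 = [21; 3, 2, 2, 2, 9].

[21; 3, 2, 2, 2, 9]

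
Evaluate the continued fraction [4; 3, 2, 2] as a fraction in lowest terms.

73/17

Fold from the inside: start with 2/1.
  2 + 1/2 = 5/2
  3 + 2/5 = 17/5
  4 + 5/17 = 73/17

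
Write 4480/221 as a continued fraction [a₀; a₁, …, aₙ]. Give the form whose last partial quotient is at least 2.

4480 = 20×221 + 60
221 = 3×60 + 41
60 = 1×41 + 19
41 = 2×19 + 3
19 = 6×3 + 1
3 = 3×1 + 0  (stop)
So 4480/221 = [20; 3, 1, 2, 6, 3].

[20; 3, 1, 2, 6, 3]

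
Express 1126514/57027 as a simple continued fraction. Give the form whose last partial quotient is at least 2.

[19; 1, 3, 15, 5, 10, 18]

1126514 = 19×57027 + 43001
57027 = 1×43001 + 14026
43001 = 3×14026 + 923
14026 = 15×923 + 181
923 = 5×181 + 18
181 = 10×18 + 1
18 = 18×1 + 0  (stop)
So 1126514/57027 = [19; 1, 3, 15, 5, 10, 18].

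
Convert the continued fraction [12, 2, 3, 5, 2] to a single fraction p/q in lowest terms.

Using pₖ = aₖpₖ₋₁ + pₖ₋₂ and qₖ = aₖqₖ₋₁ + qₖ₋₂:
  k=0: a=12, p=12, q=1
  k=1: a=2, p=25, q=2
  k=2: a=3, p=87, q=7
  k=3: a=5, p=460, q=37
  k=4: a=2, p=1007, q=81

1007/81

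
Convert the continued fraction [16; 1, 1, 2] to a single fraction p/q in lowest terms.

83/5

Fold from the inside: start with 2/1.
  1 + 1/2 = 3/2
  1 + 2/3 = 5/3
  16 + 3/5 = 83/5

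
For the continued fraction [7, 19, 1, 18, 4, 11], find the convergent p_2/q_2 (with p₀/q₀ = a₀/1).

Using pₖ = aₖpₖ₋₁ + pₖ₋₂, qₖ = aₖqₖ₋₁ + qₖ₋₂ (with p₋₁=1, p₋₂=0, q₋₁=0, q₋₂=1):
  k=0: a=7, p=7, q=1
  k=1: a=19, p=134, q=19
  k=2: a=1, p=141, q=20

141/20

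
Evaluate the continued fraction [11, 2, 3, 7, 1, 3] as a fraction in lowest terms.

2572/225

Fold from the inside: start with 3/1.
  1 + 1/3 = 4/3
  7 + 3/4 = 31/4
  3 + 4/31 = 97/31
  2 + 31/97 = 225/97
  11 + 97/225 = 2572/225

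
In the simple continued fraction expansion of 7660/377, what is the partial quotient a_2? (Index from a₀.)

7660 = 20·377 + 120   →  a_0 = 20
377 = 3·120 + 17   →  a_1 = 3
120 = 7·17 + 1   →  a_2 = 7

7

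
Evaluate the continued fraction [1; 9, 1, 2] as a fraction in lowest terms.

Using pₖ = aₖpₖ₋₁ + pₖ₋₂ and qₖ = aₖqₖ₋₁ + qₖ₋₂:
  k=0: a=1, p=1, q=1
  k=1: a=9, p=10, q=9
  k=2: a=1, p=11, q=10
  k=3: a=2, p=32, q=29

32/29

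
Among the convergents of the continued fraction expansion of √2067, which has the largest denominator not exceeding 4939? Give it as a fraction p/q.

115161/2533

√2067 = [45; 2, 6, 2, 90, …] (period length 4).
Convergents:
  p_0/q_0 = 45/1
  p_1/q_1 = 91/2
  p_2/q_2 = 591/13
  p_3/q_3 = 1273/28
  p_4/q_4 = 115161/2533
  p_5/q_5 = 231595/5094
q_4 = 2533 ≤ 4939 < 5094 = q_5, so the answer is 115161/2533.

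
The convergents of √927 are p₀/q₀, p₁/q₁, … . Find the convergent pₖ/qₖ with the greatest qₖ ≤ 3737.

√927 = [30; 2, 4, 5, 3, 5, 4, 2, 60, …] (period length 8).
Convergents:
  p_0/q_0 = 30/1
  p_1/q_1 = 61/2
  p_2/q_2 = 274/9
  p_3/q_3 = 1431/47
  p_4/q_4 = 4567/150
  p_5/q_5 = 24266/797
  p_6/q_6 = 101631/3338
  p_7/q_7 = 227528/7473
q_6 = 3338 ≤ 3737 < 7473 = q_7, so the answer is 101631/3338.

101631/3338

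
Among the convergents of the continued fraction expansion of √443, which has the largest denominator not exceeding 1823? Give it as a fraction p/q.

√443 = [21; 21, 42, …] (period length 2).
Convergents:
  p_0/q_0 = 21/1
  p_1/q_1 = 442/21
  p_2/q_2 = 18585/883
  p_3/q_3 = 390727/18564
q_2 = 883 ≤ 1823 < 18564 = q_3, so the answer is 18585/883.

18585/883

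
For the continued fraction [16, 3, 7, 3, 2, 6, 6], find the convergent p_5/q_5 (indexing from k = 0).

16792/1029

Using pₖ = aₖpₖ₋₁ + pₖ₋₂, qₖ = aₖqₖ₋₁ + qₖ₋₂ (with p₋₁=1, p₋₂=0, q₋₁=0, q₋₂=1):
  k=0: a=16, p=16, q=1
  k=1: a=3, p=49, q=3
  k=2: a=7, p=359, q=22
  k=3: a=3, p=1126, q=69
  k=4: a=2, p=2611, q=160
  k=5: a=6, p=16792, q=1029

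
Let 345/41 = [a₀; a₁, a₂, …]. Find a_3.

2

345 = 8·41 + 17   →  a_0 = 8
41 = 2·17 + 7   →  a_1 = 2
17 = 2·7 + 3   →  a_2 = 2
7 = 2·3 + 1   →  a_3 = 2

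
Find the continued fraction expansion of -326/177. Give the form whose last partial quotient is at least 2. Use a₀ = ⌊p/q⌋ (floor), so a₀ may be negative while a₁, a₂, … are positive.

[-2; 6, 3, 9]

-326 = -2·177 + 28
177 = 6·28 + 9
28 = 3·9 + 1
9 = 9·1 + 0  (stop)
So -326/177 = [-2; 6, 3, 9].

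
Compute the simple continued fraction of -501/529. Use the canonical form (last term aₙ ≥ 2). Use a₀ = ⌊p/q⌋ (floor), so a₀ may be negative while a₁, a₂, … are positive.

[-1; 18, 1, 8, 3]

-501 = -1×529 + 28
529 = 18×28 + 25
28 = 1×25 + 3
25 = 8×3 + 1
3 = 3×1 + 0  (stop)
So -501/529 = [-1; 18, 1, 8, 3].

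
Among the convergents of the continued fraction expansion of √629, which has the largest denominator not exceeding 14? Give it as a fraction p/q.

326/13

√629 = [25; 12, 1, 1, 12, 50, …] (period length 5).
Convergents:
  p_0/q_0 = 25/1
  p_1/q_1 = 301/12
  p_2/q_2 = 326/13
  p_3/q_3 = 627/25
q_2 = 13 ≤ 14 < 25 = q_3, so the answer is 326/13.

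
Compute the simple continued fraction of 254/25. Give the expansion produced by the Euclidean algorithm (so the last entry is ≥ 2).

254 = 10*25 + 4
25 = 6*4 + 1
4 = 4*1 + 0  (stop)
So 254/25 = [10; 6, 4].

[10; 6, 4]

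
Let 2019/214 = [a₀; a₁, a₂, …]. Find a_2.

3

2019 = 9·214 + 93   →  a_0 = 9
214 = 2·93 + 28   →  a_1 = 2
93 = 3·28 + 9   →  a_2 = 3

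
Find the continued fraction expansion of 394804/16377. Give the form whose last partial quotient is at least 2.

394804 = 24·16377 + 1756
16377 = 9·1756 + 573
1756 = 3·573 + 37
573 = 15·37 + 18
37 = 2·18 + 1
18 = 18·1 + 0  (stop)
So 394804/16377 = [24; 9, 3, 15, 2, 18].

[24; 9, 3, 15, 2, 18]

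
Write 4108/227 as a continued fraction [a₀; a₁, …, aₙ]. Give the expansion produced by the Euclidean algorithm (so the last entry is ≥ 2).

4108 = 18*227 + 22
227 = 10*22 + 7
22 = 3*7 + 1
7 = 7*1 + 0  (stop)
So 4108/227 = [18; 10, 3, 7].

[18; 10, 3, 7]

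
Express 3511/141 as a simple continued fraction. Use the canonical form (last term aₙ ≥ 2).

3511 = 24×141 + 127
141 = 1×127 + 14
127 = 9×14 + 1
14 = 14×1 + 0  (stop)
So 3511/141 = [24; 1, 9, 14].

[24; 1, 9, 14]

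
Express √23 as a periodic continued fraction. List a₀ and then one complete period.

a₀ = ⌊√23⌋ = 4.
With m₀=0, d₀=1 and mₖ₊₁ = dₖaₖ − mₖ, dₖ₊₁ = (n − mₖ₊₁²)/dₖ, aₖ₊₁ = ⌊(a₀+mₖ₊₁)/dₖ₊₁⌋:
  k=1: m=4, d=7, a=1
  k=2: m=3, d=2, a=3
  k=3: m=3, d=7, a=1
  k=4: m=4, d=1, a=8
d=1 and a=2a₀=8 at k=4, so the next step gives (m, d) = (4, 7) again — its k=1 value — and the period has length 4.

[4; 1, 3, 1, 8]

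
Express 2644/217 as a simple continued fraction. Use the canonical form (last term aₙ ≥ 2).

[12; 5, 2, 2, 1, 5]

2644 = 12*217 + 40
217 = 5*40 + 17
40 = 2*17 + 6
17 = 2*6 + 5
6 = 1*5 + 1
5 = 5*1 + 0  (stop)
So 2644/217 = [12; 5, 2, 2, 1, 5].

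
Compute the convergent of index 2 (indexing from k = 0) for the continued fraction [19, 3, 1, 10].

Using pₖ = aₖpₖ₋₁ + pₖ₋₂, qₖ = aₖqₖ₋₁ + qₖ₋₂ (with p₋₁=1, p₋₂=0, q₋₁=0, q₋₂=1):
  k=0: a=19, p=19, q=1
  k=1: a=3, p=58, q=3
  k=2: a=1, p=77, q=4

77/4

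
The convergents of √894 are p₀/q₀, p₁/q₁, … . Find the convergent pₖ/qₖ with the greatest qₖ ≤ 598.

17611/589

√894 = [29; 1, 8, 1, 58, …] (period length 4).
Convergents:
  p_0/q_0 = 29/1
  p_1/q_1 = 30/1
  p_2/q_2 = 269/9
  p_3/q_3 = 299/10
  p_4/q_4 = 17611/589
  p_5/q_5 = 17910/599
q_4 = 589 ≤ 598 < 599 = q_5, so the answer is 17611/589.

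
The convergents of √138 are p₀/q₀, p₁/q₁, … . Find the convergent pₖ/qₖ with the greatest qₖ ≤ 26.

47/4

√138 = [11; 1, 2, 1, 22, …] (period length 4).
Convergents:
  p_0/q_0 = 11/1
  p_1/q_1 = 12/1
  p_2/q_2 = 35/3
  p_3/q_3 = 47/4
  p_4/q_4 = 1069/91
q_3 = 4 ≤ 26 < 91 = q_4, so the answer is 47/4.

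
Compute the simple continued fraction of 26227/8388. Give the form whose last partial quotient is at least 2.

26227 = 3·8388 + 1063
8388 = 7·1063 + 947
1063 = 1·947 + 116
947 = 8·116 + 19
116 = 6·19 + 2
19 = 9·2 + 1
2 = 2·1 + 0  (stop)
So 26227/8388 = [3; 7, 1, 8, 6, 9, 2].

[3; 7, 1, 8, 6, 9, 2]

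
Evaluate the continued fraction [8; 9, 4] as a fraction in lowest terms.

Fold from the inside: start with 4/1.
  9 + 1/4 = 37/4
  8 + 4/37 = 300/37

300/37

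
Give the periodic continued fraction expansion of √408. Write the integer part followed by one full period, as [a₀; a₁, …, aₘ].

a₀ = ⌊√408⌋ = 20.
With m₀=0, d₀=1 and mₖ₊₁ = dₖaₖ − mₖ, dₖ₊₁ = (n − mₖ₊₁²)/dₖ, aₖ₊₁ = ⌊(a₀+mₖ₊₁)/dₖ₊₁⌋:
  k=1: m=20, d=8, a=5
  k=2: m=20, d=1, a=40
d=1 and a=2a₀=40 at k=2, so the next step gives (m, d) = (20, 8) again — its k=1 value — and the period has length 2.

[20; 5, 40]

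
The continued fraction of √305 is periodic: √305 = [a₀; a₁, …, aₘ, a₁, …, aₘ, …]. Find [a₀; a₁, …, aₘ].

[17; 2, 6, 2, 34]

a₀ = ⌊√305⌋ = 17.
With m₀=0, d₀=1 and mₖ₊₁ = dₖaₖ − mₖ, dₖ₊₁ = (n − mₖ₊₁²)/dₖ, aₖ₊₁ = ⌊(a₀+mₖ₊₁)/dₖ₊₁⌋:
  k=1: m=17, d=16, a=2
  k=2: m=15, d=5, a=6
  k=3: m=15, d=16, a=2
  k=4: m=17, d=1, a=34
d=1 and a=2a₀=34 at k=4, so the next step gives (m, d) = (17, 16) again — its k=1 value — and the period has length 4.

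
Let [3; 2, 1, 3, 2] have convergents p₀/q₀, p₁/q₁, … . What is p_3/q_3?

Using pₖ = aₖpₖ₋₁ + pₖ₋₂, qₖ = aₖqₖ₋₁ + qₖ₋₂ (with p₋₁=1, p₋₂=0, q₋₁=0, q₋₂=1):
  k=0: a=3, p=3, q=1
  k=1: a=2, p=7, q=2
  k=2: a=1, p=10, q=3
  k=3: a=3, p=37, q=11

37/11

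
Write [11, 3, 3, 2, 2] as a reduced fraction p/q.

Using pₖ = aₖpₖ₋₁ + pₖ₋₂ and qₖ = aₖqₖ₋₁ + qₖ₋₂:
  k=0: a=11, p=11, q=1
  k=1: a=3, p=34, q=3
  k=2: a=3, p=113, q=10
  k=3: a=2, p=260, q=23
  k=4: a=2, p=633, q=56

633/56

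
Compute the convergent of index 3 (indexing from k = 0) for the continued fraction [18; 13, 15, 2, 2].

7321/405

Using pₖ = aₖpₖ₋₁ + pₖ₋₂, qₖ = aₖqₖ₋₁ + qₖ₋₂ (with p₋₁=1, p₋₂=0, q₋₁=0, q₋₂=1):
  k=0: a=18, p=18, q=1
  k=1: a=13, p=235, q=13
  k=2: a=15, p=3543, q=196
  k=3: a=2, p=7321, q=405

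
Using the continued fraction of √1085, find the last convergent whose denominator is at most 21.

527/16

√1085 = [32; 1, 15, 2, 15, 1, 64, …] (period length 6).
Convergents:
  p_0/q_0 = 32/1
  p_1/q_1 = 33/1
  p_2/q_2 = 527/16
  p_3/q_3 = 1087/33
q_2 = 16 ≤ 21 < 33 = q_3, so the answer is 527/16.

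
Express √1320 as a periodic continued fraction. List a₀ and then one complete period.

[36; 3, 72]

a₀ = ⌊√1320⌋ = 36.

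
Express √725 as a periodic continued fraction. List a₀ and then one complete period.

[26; 1, 12, 2, 12, 1, 52]

a₀ = ⌊√725⌋ = 26.
With m₀=0, d₀=1 and mₖ₊₁ = dₖaₖ − mₖ, dₖ₊₁ = (n − mₖ₊₁²)/dₖ, aₖ₊₁ = ⌊(a₀+mₖ₊₁)/dₖ₊₁⌋:
  k=1: m=26, d=49, a=1
  k=2: m=23, d=4, a=12
  k=3: m=25, d=25, a=2
  k=4: m=25, d=4, a=12
  k=5: m=23, d=49, a=1
  k=6: m=26, d=1, a=52
d=1 and a=2a₀=52 at k=6, so the next step gives (m, d) = (26, 49) again — its k=1 value — and the period has length 6.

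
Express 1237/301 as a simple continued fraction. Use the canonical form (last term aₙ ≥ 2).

[4; 9, 8, 4]

1237 = 4*301 + 33
301 = 9*33 + 4
33 = 8*4 + 1
4 = 4*1 + 0  (stop)
So 1237/301 = [4; 9, 8, 4].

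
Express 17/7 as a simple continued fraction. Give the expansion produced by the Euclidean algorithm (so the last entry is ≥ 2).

17 = 2×7 + 3
7 = 2×3 + 1
3 = 3×1 + 0  (stop)
So 17/7 = [2; 2, 3].

[2; 2, 3]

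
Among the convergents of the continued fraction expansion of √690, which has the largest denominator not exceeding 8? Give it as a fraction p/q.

√690 = [26; 3, 1, 2, 1, 3, 52, …] (period length 6).
Convergents:
  p_0/q_0 = 26/1
  p_1/q_1 = 79/3
  p_2/q_2 = 105/4
  p_3/q_3 = 289/11
q_2 = 4 ≤ 8 < 11 = q_3, so the answer is 105/4.

105/4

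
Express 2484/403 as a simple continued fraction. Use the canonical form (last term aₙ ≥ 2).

2484 = 6×403 + 66
403 = 6×66 + 7
66 = 9×7 + 3
7 = 2×3 + 1
3 = 3×1 + 0  (stop)
So 2484/403 = [6; 6, 9, 2, 3].

[6; 6, 9, 2, 3]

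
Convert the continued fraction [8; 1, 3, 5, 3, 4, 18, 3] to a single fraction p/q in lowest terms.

141021/16096

Fold from the inside: start with 3/1.
  18 + 1/3 = 55/3
  4 + 3/55 = 223/55
  3 + 55/223 = 724/223
  5 + 223/724 = 3843/724
  3 + 724/3843 = 12253/3843
  1 + 3843/12253 = 16096/12253
  8 + 12253/16096 = 141021/16096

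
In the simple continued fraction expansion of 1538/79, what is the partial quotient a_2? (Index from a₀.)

1538 = 19·79 + 37   →  a_0 = 19
79 = 2·37 + 5   →  a_1 = 2
37 = 7·5 + 2   →  a_2 = 7

7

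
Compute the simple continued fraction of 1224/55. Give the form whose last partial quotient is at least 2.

[22; 3, 1, 13]

1224 = 22*55 + 14
55 = 3*14 + 13
14 = 1*13 + 1
13 = 13*1 + 0  (stop)
So 1224/55 = [22; 3, 1, 13].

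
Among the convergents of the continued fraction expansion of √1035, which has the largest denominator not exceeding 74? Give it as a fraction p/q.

1126/35

√1035 = [32; 5, 1, 5, 64, …] (period length 4).
Convergents:
  p_0/q_0 = 32/1
  p_1/q_1 = 161/5
  p_2/q_2 = 193/6
  p_3/q_3 = 1126/35
  p_4/q_4 = 72257/2246
q_3 = 35 ≤ 74 < 2246 = q_4, so the answer is 1126/35.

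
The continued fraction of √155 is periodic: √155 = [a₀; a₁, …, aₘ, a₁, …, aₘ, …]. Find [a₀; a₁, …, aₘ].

a₀ = ⌊√155⌋ = 12.
With m₀=0, d₀=1 and mₖ₊₁ = dₖaₖ − mₖ, dₖ₊₁ = (n − mₖ₊₁²)/dₖ, aₖ₊₁ = ⌊(a₀+mₖ₊₁)/dₖ₊₁⌋:
  k=1: m=12, d=11, a=2
  k=2: m=10, d=5, a=4
  k=3: m=10, d=11, a=2
  k=4: m=12, d=1, a=24
d=1 and a=2a₀=24 at k=4, so the next step gives (m, d) = (12, 11) again — its k=1 value — and the period has length 4.

[12; 2, 4, 2, 24]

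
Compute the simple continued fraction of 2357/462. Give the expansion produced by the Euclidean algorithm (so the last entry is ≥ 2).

2357 = 5·462 + 47
462 = 9·47 + 39
47 = 1·39 + 8
39 = 4·8 + 7
8 = 1·7 + 1
7 = 7·1 + 0  (stop)
So 2357/462 = [5; 9, 1, 4, 1, 7].

[5; 9, 1, 4, 1, 7]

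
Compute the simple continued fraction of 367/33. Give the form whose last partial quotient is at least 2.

367 = 11×33 + 4
33 = 8×4 + 1
4 = 4×1 + 0  (stop)
So 367/33 = [11; 8, 4].

[11; 8, 4]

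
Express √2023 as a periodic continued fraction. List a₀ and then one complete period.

a₀ = ⌊√2023⌋ = 44.
With m₀=0, d₀=1 and mₖ₊₁ = dₖaₖ − mₖ, dₖ₊₁ = (n − mₖ₊₁²)/dₖ, aₖ₊₁ = ⌊(a₀+mₖ₊₁)/dₖ₊₁⌋:
  k=1: m=44, d=87, a=1
  k=2: m=43, d=2, a=43
  k=3: m=43, d=87, a=1
  k=4: m=44, d=1, a=88
d=1 and a=2a₀=88 at k=4, so the next step gives (m, d) = (44, 87) again — its k=1 value — and the period has length 4.

[44; 1, 43, 1, 88]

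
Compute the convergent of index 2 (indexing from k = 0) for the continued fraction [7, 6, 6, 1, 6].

Using pₖ = aₖpₖ₋₁ + pₖ₋₂, qₖ = aₖqₖ₋₁ + qₖ₋₂ (with p₋₁=1, p₋₂=0, q₋₁=0, q₋₂=1):
  k=0: a=7, p=7, q=1
  k=1: a=6, p=43, q=6
  k=2: a=6, p=265, q=37

265/37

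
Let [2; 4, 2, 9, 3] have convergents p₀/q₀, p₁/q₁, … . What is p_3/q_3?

189/85

Using pₖ = aₖpₖ₋₁ + pₖ₋₂, qₖ = aₖqₖ₋₁ + qₖ₋₂ (with p₋₁=1, p₋₂=0, q₋₁=0, q₋₂=1):
  k=0: a=2, p=2, q=1
  k=1: a=4, p=9, q=4
  k=2: a=2, p=20, q=9
  k=3: a=9, p=189, q=85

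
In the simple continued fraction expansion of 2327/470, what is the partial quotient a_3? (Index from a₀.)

2

2327 = 4·470 + 447   →  a_0 = 4
470 = 1·447 + 23   →  a_1 = 1
447 = 19·23 + 10   →  a_2 = 19
23 = 2·10 + 3   →  a_3 = 2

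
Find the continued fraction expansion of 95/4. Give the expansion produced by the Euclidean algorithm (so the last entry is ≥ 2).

95 = 23*4 + 3
4 = 1*3 + 1
3 = 3*1 + 0  (stop)
So 95/4 = [23; 1, 3].

[23; 1, 3]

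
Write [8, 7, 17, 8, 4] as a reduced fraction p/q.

32469/3988

Fold from the inside: start with 4/1.
  8 + 1/4 = 33/4
  17 + 4/33 = 565/33
  7 + 33/565 = 3988/565
  8 + 565/3988 = 32469/3988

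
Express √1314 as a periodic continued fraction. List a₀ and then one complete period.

a₀ = ⌊√1314⌋ = 36.

[36; 4, 72]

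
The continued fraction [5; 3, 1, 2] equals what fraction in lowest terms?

58/11

Using pₖ = aₖpₖ₋₁ + pₖ₋₂ and qₖ = aₖqₖ₋₁ + qₖ₋₂:
  k=0: a=5, p=5, q=1
  k=1: a=3, p=16, q=3
  k=2: a=1, p=21, q=4
  k=3: a=2, p=58, q=11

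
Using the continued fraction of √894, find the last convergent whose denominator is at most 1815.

17910/599

√894 = [29; 1, 8, 1, 58, …] (period length 4).
Convergents:
  p_0/q_0 = 29/1
  p_1/q_1 = 30/1
  p_2/q_2 = 269/9
  p_3/q_3 = 299/10
  p_4/q_4 = 17611/589
  p_5/q_5 = 17910/599
  p_6/q_6 = 160891/5381
q_5 = 599 ≤ 1815 < 5381 = q_6, so the answer is 17910/599.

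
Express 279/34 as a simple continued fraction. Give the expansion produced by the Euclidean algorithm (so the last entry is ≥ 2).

[8; 4, 1, 6]

279 = 8·34 + 7
34 = 4·7 + 6
7 = 1·6 + 1
6 = 6·1 + 0  (stop)
So 279/34 = [8; 4, 1, 6].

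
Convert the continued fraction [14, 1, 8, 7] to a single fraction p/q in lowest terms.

953/64

Fold from the inside: start with 7/1.
  8 + 1/7 = 57/7
  1 + 7/57 = 64/57
  14 + 57/64 = 953/64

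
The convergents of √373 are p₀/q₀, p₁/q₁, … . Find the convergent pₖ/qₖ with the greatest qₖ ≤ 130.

1603/83

√373 = [19; 3, 5, 5, 3, 38, …] (period length 5).
Convergents:
  p_0/q_0 = 19/1
  p_1/q_1 = 58/3
  p_2/q_2 = 309/16
  p_3/q_3 = 1603/83
  p_4/q_4 = 5118/265
q_3 = 83 ≤ 130 < 265 = q_4, so the answer is 1603/83.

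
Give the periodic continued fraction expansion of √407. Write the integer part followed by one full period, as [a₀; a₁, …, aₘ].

[20; 5, 1, 2, 1, 5, 40]

a₀ = ⌊√407⌋ = 20.
With m₀=0, d₀=1 and mₖ₊₁ = dₖaₖ − mₖ, dₖ₊₁ = (n − mₖ₊₁²)/dₖ, aₖ₊₁ = ⌊(a₀+mₖ₊₁)/dₖ₊₁⌋:
  k=1: m=20, d=7, a=5
  k=2: m=15, d=26, a=1
  k=3: m=11, d=11, a=2
  k=4: m=11, d=26, a=1
  k=5: m=15, d=7, a=5
  k=6: m=20, d=1, a=40
d=1 and a=2a₀=40 at k=6, so the next step gives (m, d) = (20, 7) again — its k=1 value — and the period has length 6.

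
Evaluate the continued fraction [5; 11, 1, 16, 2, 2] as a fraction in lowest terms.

5282/1039

Fold from the inside: start with 2/1.
  2 + 1/2 = 5/2
  16 + 2/5 = 82/5
  1 + 5/82 = 87/82
  11 + 82/87 = 1039/87
  5 + 87/1039 = 5282/1039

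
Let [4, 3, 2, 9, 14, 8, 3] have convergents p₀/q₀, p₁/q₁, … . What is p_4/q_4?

3992/931

Using pₖ = aₖpₖ₋₁ + pₖ₋₂, qₖ = aₖqₖ₋₁ + qₖ₋₂ (with p₋₁=1, p₋₂=0, q₋₁=0, q₋₂=1):
  k=0: a=4, p=4, q=1
  k=1: a=3, p=13, q=3
  k=2: a=2, p=30, q=7
  k=3: a=9, p=283, q=66
  k=4: a=14, p=3992, q=931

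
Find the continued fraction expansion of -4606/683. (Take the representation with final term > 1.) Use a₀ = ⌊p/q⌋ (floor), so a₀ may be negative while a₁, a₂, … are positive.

[-7; 3, 1, 9, 3, 2, 2]

-4606 = -7·683 + 175
683 = 3·175 + 158
175 = 1·158 + 17
158 = 9·17 + 5
17 = 3·5 + 2
5 = 2·2 + 1
2 = 2·1 + 0  (stop)
So -4606/683 = [-7; 3, 1, 9, 3, 2, 2].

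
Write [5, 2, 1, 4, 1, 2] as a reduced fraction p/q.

Fold from the inside: start with 2/1.
  1 + 1/2 = 3/2
  4 + 2/3 = 14/3
  1 + 3/14 = 17/14
  2 + 14/17 = 48/17
  5 + 17/48 = 257/48

257/48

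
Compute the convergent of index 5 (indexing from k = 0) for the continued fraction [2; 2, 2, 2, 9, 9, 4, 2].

2486/1029

Using pₖ = aₖpₖ₋₁ + pₖ₋₂, qₖ = aₖqₖ₋₁ + qₖ₋₂ (with p₋₁=1, p₋₂=0, q₋₁=0, q₋₂=1):
  k=0: a=2, p=2, q=1
  k=1: a=2, p=5, q=2
  k=2: a=2, p=12, q=5
  k=3: a=2, p=29, q=12
  k=4: a=9, p=273, q=113
  k=5: a=9, p=2486, q=1029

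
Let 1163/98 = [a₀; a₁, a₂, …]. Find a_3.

1163 = 11·98 + 85   →  a_0 = 11
98 = 1·85 + 13   →  a_1 = 1
85 = 6·13 + 7   →  a_2 = 6
13 = 1·7 + 6   →  a_3 = 1

1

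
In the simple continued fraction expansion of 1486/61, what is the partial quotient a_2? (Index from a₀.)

1486 = 24·61 + 22   →  a_0 = 24
61 = 2·22 + 17   →  a_1 = 2
22 = 1·17 + 5   →  a_2 = 1

1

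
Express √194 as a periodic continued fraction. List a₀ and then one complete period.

[13; 1, 12, 1, 26]

a₀ = ⌊√194⌋ = 13.
With m₀=0, d₀=1 and mₖ₊₁ = dₖaₖ − mₖ, dₖ₊₁ = (n − mₖ₊₁²)/dₖ, aₖ₊₁ = ⌊(a₀+mₖ₊₁)/dₖ₊₁⌋:
  k=1: m=13, d=25, a=1
  k=2: m=12, d=2, a=12
  k=3: m=12, d=25, a=1
  k=4: m=13, d=1, a=26
d=1 and a=2a₀=26 at k=4, so the next step gives (m, d) = (13, 25) again — its k=1 value — and the period has length 4.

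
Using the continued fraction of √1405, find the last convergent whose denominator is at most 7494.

√1405 = [37; 2, 14, 2, 74, …] (period length 4).
Convergents:
  p_0/q_0 = 37/1
  p_1/q_1 = 75/2
  p_2/q_2 = 1087/29
  p_3/q_3 = 2249/60
  p_4/q_4 = 167513/4469
  p_5/q_5 = 337275/8998
q_4 = 4469 ≤ 7494 < 8998 = q_5, so the answer is 167513/4469.

167513/4469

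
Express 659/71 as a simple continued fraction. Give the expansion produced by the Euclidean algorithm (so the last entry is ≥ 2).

659 = 9×71 + 20
71 = 3×20 + 11
20 = 1×11 + 9
11 = 1×9 + 2
9 = 4×2 + 1
2 = 2×1 + 0  (stop)
So 659/71 = [9; 3, 1, 1, 4, 2].

[9; 3, 1, 1, 4, 2]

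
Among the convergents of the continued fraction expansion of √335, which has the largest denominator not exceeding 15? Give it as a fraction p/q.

183/10

√335 = [18; 3, 3, 3, 36, …] (period length 4).
Convergents:
  p_0/q_0 = 18/1
  p_1/q_1 = 55/3
  p_2/q_2 = 183/10
  p_3/q_3 = 604/33
q_2 = 10 ≤ 15 < 33 = q_3, so the answer is 183/10.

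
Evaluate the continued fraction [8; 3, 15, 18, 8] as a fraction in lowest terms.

Fold from the inside: start with 8/1.
  18 + 1/8 = 145/8
  15 + 8/145 = 2183/145
  3 + 145/2183 = 6694/2183
  8 + 2183/6694 = 55735/6694

55735/6694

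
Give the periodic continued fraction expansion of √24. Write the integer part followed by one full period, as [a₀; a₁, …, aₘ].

[4; 1, 8]

a₀ = ⌊√24⌋ = 4.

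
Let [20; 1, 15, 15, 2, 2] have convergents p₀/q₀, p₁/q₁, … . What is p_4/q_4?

10427/498

Using pₖ = aₖpₖ₋₁ + pₖ₋₂, qₖ = aₖqₖ₋₁ + qₖ₋₂ (with p₋₁=1, p₋₂=0, q₋₁=0, q₋₂=1):
  k=0: a=20, p=20, q=1
  k=1: a=1, p=21, q=1
  k=2: a=15, p=335, q=16
  k=3: a=15, p=5046, q=241
  k=4: a=2, p=10427, q=498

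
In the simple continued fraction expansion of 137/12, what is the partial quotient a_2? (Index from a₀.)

2

137 = 11·12 + 5   →  a_0 = 11
12 = 2·5 + 2   →  a_1 = 2
5 = 2·2 + 1   →  a_2 = 2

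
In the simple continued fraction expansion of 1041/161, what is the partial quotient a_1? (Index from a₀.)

1041 = 6·161 + 75   →  a_0 = 6
161 = 2·75 + 11   →  a_1 = 2

2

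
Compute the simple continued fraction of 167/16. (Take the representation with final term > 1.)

[10; 2, 3, 2]

167 = 10×16 + 7
16 = 2×7 + 2
7 = 3×2 + 1
2 = 2×1 + 0  (stop)
So 167/16 = [10; 2, 3, 2].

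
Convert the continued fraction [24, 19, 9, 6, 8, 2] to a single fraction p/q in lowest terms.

Fold from the inside: start with 2/1.
  8 + 1/2 = 17/2
  6 + 2/17 = 104/17
  9 + 17/104 = 953/104
  19 + 104/953 = 18211/953
  24 + 953/18211 = 438017/18211

438017/18211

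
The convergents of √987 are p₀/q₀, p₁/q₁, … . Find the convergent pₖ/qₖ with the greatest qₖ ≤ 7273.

118409/3769

√987 = [31; 2, 2, 2, 62, …] (period length 4).
Convergents:
  p_0/q_0 = 31/1
  p_1/q_1 = 63/2
  p_2/q_2 = 157/5
  p_3/q_3 = 377/12
  p_4/q_4 = 23531/749
  p_5/q_5 = 47439/1510
  p_6/q_6 = 118409/3769
  p_7/q_7 = 284257/9048
q_6 = 3769 ≤ 7273 < 9048 = q_7, so the answer is 118409/3769.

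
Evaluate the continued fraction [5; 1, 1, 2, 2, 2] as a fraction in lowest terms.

Fold from the inside: start with 2/1.
  2 + 1/2 = 5/2
  2 + 2/5 = 12/5
  1 + 5/12 = 17/12
  1 + 12/17 = 29/17
  5 + 17/29 = 162/29

162/29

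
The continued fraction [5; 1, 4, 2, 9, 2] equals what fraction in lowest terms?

1274/219

Using pₖ = aₖpₖ₋₁ + pₖ₋₂ and qₖ = aₖqₖ₋₁ + qₖ₋₂:
  k=0: a=5, p=5, q=1
  k=1: a=1, p=6, q=1
  k=2: a=4, p=29, q=5
  k=3: a=2, p=64, q=11
  k=4: a=9, p=605, q=104
  k=5: a=2, p=1274, q=219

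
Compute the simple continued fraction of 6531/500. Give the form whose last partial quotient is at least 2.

[13; 16, 7, 1, 3]

6531 = 13*500 + 31
500 = 16*31 + 4
31 = 7*4 + 3
4 = 1*3 + 1
3 = 3*1 + 0  (stop)
So 6531/500 = [13; 16, 7, 1, 3].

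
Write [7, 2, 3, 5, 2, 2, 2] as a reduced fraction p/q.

Using pₖ = aₖpₖ₋₁ + pₖ₋₂ and qₖ = aₖqₖ₋₁ + qₖ₋₂:
  k=0: a=7, p=7, q=1
  k=1: a=2, p=15, q=2
  k=2: a=3, p=52, q=7
  k=3: a=5, p=275, q=37
  k=4: a=2, p=602, q=81
  k=5: a=2, p=1479, q=199
  k=6: a=2, p=3560, q=479

3560/479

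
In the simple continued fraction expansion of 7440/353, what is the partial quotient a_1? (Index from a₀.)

7440 = 21·353 + 27   →  a_0 = 21
353 = 13·27 + 2   →  a_1 = 13

13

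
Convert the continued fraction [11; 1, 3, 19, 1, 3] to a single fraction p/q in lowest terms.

3761/320

Using pₖ = aₖpₖ₋₁ + pₖ₋₂ and qₖ = aₖqₖ₋₁ + qₖ₋₂:
  k=0: a=11, p=11, q=1
  k=1: a=1, p=12, q=1
  k=2: a=3, p=47, q=4
  k=3: a=19, p=905, q=77
  k=4: a=1, p=952, q=81
  k=5: a=3, p=3761, q=320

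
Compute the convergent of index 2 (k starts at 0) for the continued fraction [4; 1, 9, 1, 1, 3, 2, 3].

49/10

Using pₖ = aₖpₖ₋₁ + pₖ₋₂, qₖ = aₖqₖ₋₁ + qₖ₋₂ (with p₋₁=1, p₋₂=0, q₋₁=0, q₋₂=1):
  k=0: a=4, p=4, q=1
  k=1: a=1, p=5, q=1
  k=2: a=9, p=49, q=10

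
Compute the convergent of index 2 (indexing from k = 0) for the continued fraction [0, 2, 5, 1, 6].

5/11

Using pₖ = aₖpₖ₋₁ + pₖ₋₂, qₖ = aₖqₖ₋₁ + qₖ₋₂ (with p₋₁=1, p₋₂=0, q₋₁=0, q₋₂=1):
  k=0: a=0, p=0, q=1
  k=1: a=2, p=1, q=2
  k=2: a=5, p=5, q=11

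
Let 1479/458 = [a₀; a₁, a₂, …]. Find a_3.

1479 = 3·458 + 105   →  a_0 = 3
458 = 4·105 + 38   →  a_1 = 4
105 = 2·38 + 29   →  a_2 = 2
38 = 1·29 + 9   →  a_3 = 1

1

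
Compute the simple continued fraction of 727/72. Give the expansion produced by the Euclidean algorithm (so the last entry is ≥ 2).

[10; 10, 3, 2]

727 = 10·72 + 7
72 = 10·7 + 2
7 = 3·2 + 1
2 = 2·1 + 0  (stop)
So 727/72 = [10; 10, 3, 2].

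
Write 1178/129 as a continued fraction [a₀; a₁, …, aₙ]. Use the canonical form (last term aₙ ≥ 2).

[9; 7, 1, 1, 2, 3]

1178 = 9×129 + 17
129 = 7×17 + 10
17 = 1×10 + 7
10 = 1×7 + 3
7 = 2×3 + 1
3 = 3×1 + 0  (stop)
So 1178/129 = [9; 7, 1, 1, 2, 3].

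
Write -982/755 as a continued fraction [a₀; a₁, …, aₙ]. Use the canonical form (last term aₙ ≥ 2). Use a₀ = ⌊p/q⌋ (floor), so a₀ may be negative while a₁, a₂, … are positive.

-982 = -2·755 + 528
755 = 1·528 + 227
528 = 2·227 + 74
227 = 3·74 + 5
74 = 14·5 + 4
5 = 1·4 + 1
4 = 4·1 + 0  (stop)
So -982/755 = [-2; 1, 2, 3, 14, 1, 4].

[-2; 1, 2, 3, 14, 1, 4]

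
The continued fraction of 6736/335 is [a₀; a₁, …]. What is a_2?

6736 = 20·335 + 36   →  a_0 = 20
335 = 9·36 + 11   →  a_1 = 9
36 = 3·11 + 3   →  a_2 = 3

3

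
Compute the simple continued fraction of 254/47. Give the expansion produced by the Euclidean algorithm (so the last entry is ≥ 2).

[5; 2, 2, 9]

254 = 5×47 + 19
47 = 2×19 + 9
19 = 2×9 + 1
9 = 9×1 + 0  (stop)
So 254/47 = [5; 2, 2, 9].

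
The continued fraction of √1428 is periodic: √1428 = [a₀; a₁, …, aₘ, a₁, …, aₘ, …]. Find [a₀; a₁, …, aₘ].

a₀ = ⌊√1428⌋ = 37.
With m₀=0, d₀=1 and mₖ₊₁ = dₖaₖ − mₖ, dₖ₊₁ = (n − mₖ₊₁²)/dₖ, aₖ₊₁ = ⌊(a₀+mₖ₊₁)/dₖ₊₁⌋:
  k=1: m=37, d=59, a=1
  k=2: m=22, d=16, a=3
  k=3: m=26, d=47, a=1
  k=4: m=21, d=21, a=2
  k=5: m=21, d=47, a=1
  k=6: m=26, d=16, a=3
  k=7: m=22, d=59, a=1
  k=8: m=37, d=1, a=74
d=1 and a=2a₀=74 at k=8, so the next step gives (m, d) = (37, 59) again — its k=1 value — and the period has length 8.

[37; 1, 3, 1, 2, 1, 3, 1, 74]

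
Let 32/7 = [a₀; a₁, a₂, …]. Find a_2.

1

32 = 4·7 + 4   →  a_0 = 4
7 = 1·4 + 3   →  a_1 = 1
4 = 1·3 + 1   →  a_2 = 1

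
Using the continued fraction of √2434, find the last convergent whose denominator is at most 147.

7203/146

√2434 = [49; 2, 1, 48, 1, 2, 98, …] (period length 6).
Convergents:
  p_0/q_0 = 49/1
  p_1/q_1 = 99/2
  p_2/q_2 = 148/3
  p_3/q_3 = 7203/146
  p_4/q_4 = 7351/149
q_3 = 146 ≤ 147 < 149 = q_4, so the answer is 7203/146.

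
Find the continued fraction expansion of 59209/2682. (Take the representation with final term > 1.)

[22; 13, 12, 17]

59209 = 22×2682 + 205
2682 = 13×205 + 17
205 = 12×17 + 1
17 = 17×1 + 0  (stop)
So 59209/2682 = [22; 13, 12, 17].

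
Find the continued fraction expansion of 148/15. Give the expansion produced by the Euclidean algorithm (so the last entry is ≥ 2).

[9; 1, 6, 2]

148 = 9*15 + 13
15 = 1*13 + 2
13 = 6*2 + 1
2 = 2*1 + 0  (stop)
So 148/15 = [9; 1, 6, 2].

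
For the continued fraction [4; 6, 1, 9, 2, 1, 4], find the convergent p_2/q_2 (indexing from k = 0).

Using pₖ = aₖpₖ₋₁ + pₖ₋₂, qₖ = aₖqₖ₋₁ + qₖ₋₂ (with p₋₁=1, p₋₂=0, q₋₁=0, q₋₂=1):
  k=0: a=4, p=4, q=1
  k=1: a=6, p=25, q=6
  k=2: a=1, p=29, q=7

29/7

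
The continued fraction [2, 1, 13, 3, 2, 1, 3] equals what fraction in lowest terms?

Fold from the inside: start with 3/1.
  1 + 1/3 = 4/3
  2 + 3/4 = 11/4
  3 + 4/11 = 37/11
  13 + 11/37 = 492/37
  1 + 37/492 = 529/492
  2 + 492/529 = 1550/529

1550/529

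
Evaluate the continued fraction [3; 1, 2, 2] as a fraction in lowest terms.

Using pₖ = aₖpₖ₋₁ + pₖ₋₂ and qₖ = aₖqₖ₋₁ + qₖ₋₂:
  k=0: a=3, p=3, q=1
  k=1: a=1, p=4, q=1
  k=2: a=2, p=11, q=3
  k=3: a=2, p=26, q=7

26/7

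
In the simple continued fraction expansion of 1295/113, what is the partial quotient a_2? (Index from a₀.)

1295 = 11·113 + 52   →  a_0 = 11
113 = 2·52 + 9   →  a_1 = 2
52 = 5·9 + 7   →  a_2 = 5

5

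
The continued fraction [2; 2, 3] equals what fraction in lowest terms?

17/7

Fold from the inside: start with 3/1.
  2 + 1/3 = 7/3
  2 + 3/7 = 17/7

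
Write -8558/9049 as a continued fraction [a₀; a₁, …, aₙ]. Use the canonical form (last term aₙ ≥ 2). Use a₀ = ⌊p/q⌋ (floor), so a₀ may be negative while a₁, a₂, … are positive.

-8558 = -1*9049 + 491
9049 = 18*491 + 211
491 = 2*211 + 69
211 = 3*69 + 4
69 = 17*4 + 1
4 = 4*1 + 0  (stop)
So -8558/9049 = [-1; 18, 2, 3, 17, 4].

[-1; 18, 2, 3, 17, 4]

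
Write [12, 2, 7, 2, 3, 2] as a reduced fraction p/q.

Fold from the inside: start with 2/1.
  3 + 1/2 = 7/2
  2 + 2/7 = 16/7
  7 + 7/16 = 119/16
  2 + 16/119 = 254/119
  12 + 119/254 = 3167/254

3167/254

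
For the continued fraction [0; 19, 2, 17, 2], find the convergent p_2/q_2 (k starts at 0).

Using pₖ = aₖpₖ₋₁ + pₖ₋₂, qₖ = aₖqₖ₋₁ + qₖ₋₂ (with p₋₁=1, p₋₂=0, q₋₁=0, q₋₂=1):
  k=0: a=0, p=0, q=1
  k=1: a=19, p=1, q=19
  k=2: a=2, p=2, q=39

2/39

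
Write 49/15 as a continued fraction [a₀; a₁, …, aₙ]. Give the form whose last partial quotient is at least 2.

[3; 3, 1, 3]

49 = 3×15 + 4
15 = 3×4 + 3
4 = 1×3 + 1
3 = 3×1 + 0  (stop)
So 49/15 = [3; 3, 1, 3].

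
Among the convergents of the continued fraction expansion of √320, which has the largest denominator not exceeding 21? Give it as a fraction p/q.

√320 = [17; 1, 7, 1, 34, …] (period length 4).
Convergents:
  p_0/q_0 = 17/1
  p_1/q_1 = 18/1
  p_2/q_2 = 143/8
  p_3/q_3 = 161/9
  p_4/q_4 = 5617/314
q_3 = 9 ≤ 21 < 314 = q_4, so the answer is 161/9.

161/9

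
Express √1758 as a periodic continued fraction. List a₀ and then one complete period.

[41; 1, 12, 1, 82]

a₀ = ⌊√1758⌋ = 41.
With m₀=0, d₀=1 and mₖ₊₁ = dₖaₖ − mₖ, dₖ₊₁ = (n − mₖ₊₁²)/dₖ, aₖ₊₁ = ⌊(a₀+mₖ₊₁)/dₖ₊₁⌋:
  k=1: m=41, d=77, a=1
  k=2: m=36, d=6, a=12
  k=3: m=36, d=77, a=1
  k=4: m=41, d=1, a=82
d=1 and a=2a₀=82 at k=4, so the next step gives (m, d) = (41, 77) again — its k=1 value — and the period has length 4.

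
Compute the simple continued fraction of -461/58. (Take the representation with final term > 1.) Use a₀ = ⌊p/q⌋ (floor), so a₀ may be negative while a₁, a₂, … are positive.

-461 = -8·58 + 3
58 = 19·3 + 1
3 = 3·1 + 0  (stop)
So -461/58 = [-8; 19, 3].

[-8; 19, 3]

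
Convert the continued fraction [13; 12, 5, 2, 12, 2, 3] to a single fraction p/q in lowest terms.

Fold from the inside: start with 3/1.
  2 + 1/3 = 7/3
  12 + 3/7 = 87/7
  2 + 7/87 = 181/87
  5 + 87/181 = 992/181
  12 + 181/992 = 12085/992
  13 + 992/12085 = 158097/12085

158097/12085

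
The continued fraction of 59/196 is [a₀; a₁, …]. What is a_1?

59 = 0·196 + 59   →  a_0 = 0
196 = 3·59 + 19   →  a_1 = 3

3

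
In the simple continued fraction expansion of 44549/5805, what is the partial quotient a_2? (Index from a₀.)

2

44549 = 7·5805 + 3914   →  a_0 = 7
5805 = 1·3914 + 1891   →  a_1 = 1
3914 = 2·1891 + 132   →  a_2 = 2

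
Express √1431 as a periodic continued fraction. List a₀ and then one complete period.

a₀ = ⌊√1431⌋ = 37.
With m₀=0, d₀=1 and mₖ₊₁ = dₖaₖ − mₖ, dₖ₊₁ = (n − mₖ₊₁²)/dₖ, aₖ₊₁ = ⌊(a₀+mₖ₊₁)/dₖ₊₁⌋:
  k=1: m=37, d=62, a=1
  k=2: m=25, d=13, a=4
  k=3: m=27, d=54, a=1
  k=4: m=27, d=13, a=4
  k=5: m=25, d=62, a=1
  k=6: m=37, d=1, a=74
d=1 and a=2a₀=74 at k=6, so the next step gives (m, d) = (37, 62) again — its k=1 value — and the period has length 6.

[37; 1, 4, 1, 4, 1, 74]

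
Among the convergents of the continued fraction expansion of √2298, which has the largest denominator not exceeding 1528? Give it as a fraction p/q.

72817/1519

√2298 = [47; 1, 14, 1, 94, …] (period length 4).
Convergents:
  p_0/q_0 = 47/1
  p_1/q_1 = 48/1
  p_2/q_2 = 719/15
  p_3/q_3 = 767/16
  p_4/q_4 = 72817/1519
  p_5/q_5 = 73584/1535
q_4 = 1519 ≤ 1528 < 1535 = q_5, so the answer is 72817/1519.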